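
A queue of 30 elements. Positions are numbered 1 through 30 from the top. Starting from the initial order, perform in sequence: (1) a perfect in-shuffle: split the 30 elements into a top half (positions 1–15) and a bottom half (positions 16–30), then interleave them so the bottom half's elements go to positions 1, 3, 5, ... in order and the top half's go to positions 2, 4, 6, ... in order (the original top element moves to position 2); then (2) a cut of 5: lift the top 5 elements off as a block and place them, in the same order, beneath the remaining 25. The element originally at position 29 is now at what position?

Track the element from position 29 forward through each operation:
  after op 1 (in-shuffle): 29 → 27
  after op 2 (cut 5): 27 → 22

22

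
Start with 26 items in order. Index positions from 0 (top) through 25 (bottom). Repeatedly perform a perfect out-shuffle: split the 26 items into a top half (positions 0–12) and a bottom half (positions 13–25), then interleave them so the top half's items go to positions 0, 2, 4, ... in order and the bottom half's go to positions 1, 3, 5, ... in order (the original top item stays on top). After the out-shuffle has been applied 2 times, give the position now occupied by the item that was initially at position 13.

2

Track the item's position through each out-shuffle:
13 → 1 → 2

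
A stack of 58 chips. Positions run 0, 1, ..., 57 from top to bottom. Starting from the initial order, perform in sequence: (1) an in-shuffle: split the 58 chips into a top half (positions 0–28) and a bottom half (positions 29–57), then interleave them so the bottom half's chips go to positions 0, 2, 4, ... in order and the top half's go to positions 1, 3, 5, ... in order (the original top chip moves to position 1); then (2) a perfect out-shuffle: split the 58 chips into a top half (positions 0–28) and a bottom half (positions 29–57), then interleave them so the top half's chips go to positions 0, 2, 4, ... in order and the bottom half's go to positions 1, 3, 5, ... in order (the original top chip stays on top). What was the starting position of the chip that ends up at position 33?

Undo the operations in reverse order, starting from position 33:
  undo op 2 (out-shuffle, from bottom half): 33 ← 45
  undo op 1 (in-shuffle, from top half): 45 ← 22
So the chip at position 33 came from original position 22.

22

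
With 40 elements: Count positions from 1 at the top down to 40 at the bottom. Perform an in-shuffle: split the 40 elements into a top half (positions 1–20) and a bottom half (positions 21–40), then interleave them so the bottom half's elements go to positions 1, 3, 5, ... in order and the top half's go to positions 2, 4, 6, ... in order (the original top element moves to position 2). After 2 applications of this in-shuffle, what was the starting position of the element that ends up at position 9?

33

Work backwards from position 9, undoing one in-shuffle at a time:
9 ← 25 ← 33
So the element now at position 9 started at position 33.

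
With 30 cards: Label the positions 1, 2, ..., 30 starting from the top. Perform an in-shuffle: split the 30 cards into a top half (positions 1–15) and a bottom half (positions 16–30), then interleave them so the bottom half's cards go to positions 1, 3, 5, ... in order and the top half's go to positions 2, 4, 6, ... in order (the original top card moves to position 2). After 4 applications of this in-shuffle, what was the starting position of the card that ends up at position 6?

Work backwards from position 6, undoing one in-shuffle at a time:
6 ← 3 ← 17 ← 24 ← 12
So the card now at position 6 started at position 12.

12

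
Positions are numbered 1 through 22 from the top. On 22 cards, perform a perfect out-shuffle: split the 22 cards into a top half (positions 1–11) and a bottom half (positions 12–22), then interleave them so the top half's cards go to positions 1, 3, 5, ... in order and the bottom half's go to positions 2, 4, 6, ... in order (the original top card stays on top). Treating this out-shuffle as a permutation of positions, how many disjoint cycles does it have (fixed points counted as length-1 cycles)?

7

Trace each unvisited position around until it returns:
(1) (2 3 5 9 17 12) (4 7 13) (6 11 21 20 18 14) (8 15) (10 19 16) (22)
7 cycles in total.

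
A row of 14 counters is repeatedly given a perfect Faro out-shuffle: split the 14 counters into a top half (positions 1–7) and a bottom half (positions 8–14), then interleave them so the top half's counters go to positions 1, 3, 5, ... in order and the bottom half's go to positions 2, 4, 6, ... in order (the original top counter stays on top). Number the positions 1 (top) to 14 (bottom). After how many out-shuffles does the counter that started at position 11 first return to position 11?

Follow position 11 under repeated out-shuffles:
11 → 8 → 2 → 3 → 5 → 9 → 4 → 7 → 13 → 12 → 10 → 6 → 11
It first returns after 12 out-shuffles.

12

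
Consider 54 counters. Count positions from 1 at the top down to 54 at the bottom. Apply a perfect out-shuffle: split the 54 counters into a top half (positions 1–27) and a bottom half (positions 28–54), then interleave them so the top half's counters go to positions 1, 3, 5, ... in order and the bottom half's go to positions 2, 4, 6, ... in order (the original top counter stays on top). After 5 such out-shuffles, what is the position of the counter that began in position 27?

Track the counter's position through each out-shuffle:
27 → 53 → 52 → 50 → 46 → 38

38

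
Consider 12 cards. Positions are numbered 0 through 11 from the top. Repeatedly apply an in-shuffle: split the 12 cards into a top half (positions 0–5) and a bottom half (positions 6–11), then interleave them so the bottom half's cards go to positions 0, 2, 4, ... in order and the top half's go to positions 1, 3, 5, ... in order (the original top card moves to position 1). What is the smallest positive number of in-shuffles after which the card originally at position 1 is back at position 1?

12

Follow position 1 under repeated in-shuffles:
1 → 3 → 7 → 2 → 5 → 11 → 10 → 8 → 4 → 9 → 6 → 0 → 1
It first returns after 12 in-shuffles.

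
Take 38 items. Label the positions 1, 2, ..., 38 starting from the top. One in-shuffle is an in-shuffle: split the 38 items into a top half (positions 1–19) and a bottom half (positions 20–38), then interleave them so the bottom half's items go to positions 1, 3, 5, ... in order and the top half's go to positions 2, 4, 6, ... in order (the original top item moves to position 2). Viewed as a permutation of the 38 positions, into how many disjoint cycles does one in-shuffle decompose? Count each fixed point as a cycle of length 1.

4

Trace each unvisited position around until it returns:
(1 2 4 8 16 32 ... len 12) (3 6 12 24 9 18 ... len 12) (7 14 28 17 34 29 ... len 12) (13 26)
4 cycles in total.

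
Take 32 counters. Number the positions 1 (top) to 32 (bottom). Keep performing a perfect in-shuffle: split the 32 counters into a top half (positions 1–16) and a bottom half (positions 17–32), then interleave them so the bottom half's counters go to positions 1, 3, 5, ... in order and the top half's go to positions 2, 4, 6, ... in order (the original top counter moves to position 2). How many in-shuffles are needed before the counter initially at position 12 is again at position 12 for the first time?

Follow position 12 under repeated in-shuffles:
12 → 24 → 15 → 30 → 27 → 21 → 9 → 18 → 3 → 6 → 12
It first returns after 10 in-shuffles.

10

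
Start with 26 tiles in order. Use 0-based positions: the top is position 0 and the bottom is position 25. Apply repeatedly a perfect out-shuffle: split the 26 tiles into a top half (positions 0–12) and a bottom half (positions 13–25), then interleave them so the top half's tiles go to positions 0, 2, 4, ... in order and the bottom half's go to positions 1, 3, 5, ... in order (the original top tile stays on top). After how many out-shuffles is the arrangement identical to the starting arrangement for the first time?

The out-shuffle permutes the 26 positions with cycle lengths [1, 1, 4, 20].
Every tile is home exactly when every cycle has completed a whole number of laps, i.e. after lcm(1, 4, 20) = 20 out-shuffles.

20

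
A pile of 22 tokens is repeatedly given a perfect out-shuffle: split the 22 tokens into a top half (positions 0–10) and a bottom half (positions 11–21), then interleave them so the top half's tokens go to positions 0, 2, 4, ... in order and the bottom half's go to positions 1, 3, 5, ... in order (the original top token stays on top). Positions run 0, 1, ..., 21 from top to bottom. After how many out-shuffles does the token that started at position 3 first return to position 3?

Follow position 3 under repeated out-shuffles:
3 → 6 → 12 → 3
It first returns after 3 out-shuffles.

3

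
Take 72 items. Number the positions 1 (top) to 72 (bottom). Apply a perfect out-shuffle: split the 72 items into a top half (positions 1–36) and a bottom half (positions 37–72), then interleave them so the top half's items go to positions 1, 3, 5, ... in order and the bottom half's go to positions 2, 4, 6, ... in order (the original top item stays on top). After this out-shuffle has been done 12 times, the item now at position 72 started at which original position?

Work backwards from position 72, undoing one out-shuffle at a time:
72 ← 72 ← 72 ← 72 ← 72 ← 72 ← 72 ← 72 ← 72 ← 72 ← 72 ← 72 ← 72
So the item now at position 72 started at position 72.

72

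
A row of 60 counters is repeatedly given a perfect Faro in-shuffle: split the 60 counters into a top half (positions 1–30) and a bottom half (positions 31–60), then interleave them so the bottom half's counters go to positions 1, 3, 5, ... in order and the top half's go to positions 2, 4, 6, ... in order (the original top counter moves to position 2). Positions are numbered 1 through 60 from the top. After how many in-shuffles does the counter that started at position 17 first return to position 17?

60

Follow position 17 under repeated in-shuffles:
17 → 34 → 7 → 14 → 28 → 56 → 51 → 41 → ... → 17 (length 60)
It first returns after 60 in-shuffles.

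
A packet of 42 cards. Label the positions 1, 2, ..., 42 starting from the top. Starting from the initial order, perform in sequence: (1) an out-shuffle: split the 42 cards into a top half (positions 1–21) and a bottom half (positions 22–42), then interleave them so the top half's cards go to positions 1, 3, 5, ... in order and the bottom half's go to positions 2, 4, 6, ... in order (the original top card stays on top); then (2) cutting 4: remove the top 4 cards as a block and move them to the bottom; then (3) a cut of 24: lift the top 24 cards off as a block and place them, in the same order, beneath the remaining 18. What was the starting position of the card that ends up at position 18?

Undo the operations in reverse order, starting from position 18:
  undo op 3 (cut 24): 18 ← 42
  undo op 2 (cut 4): 42 ← 4
  undo op 1 (out-shuffle, from bottom half): 4 ← 23
So the card at position 18 came from original position 23.

23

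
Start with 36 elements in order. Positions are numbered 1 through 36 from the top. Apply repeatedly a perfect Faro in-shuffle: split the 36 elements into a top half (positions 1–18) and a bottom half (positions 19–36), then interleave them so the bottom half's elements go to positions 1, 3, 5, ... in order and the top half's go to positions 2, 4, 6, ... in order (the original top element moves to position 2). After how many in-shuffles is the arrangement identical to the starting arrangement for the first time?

The in-shuffle permutes the 36 positions with cycle lengths [36].
Every element is home exactly when every cycle has completed a whole number of laps, i.e. after lcm(36) = 36 in-shuffles.

36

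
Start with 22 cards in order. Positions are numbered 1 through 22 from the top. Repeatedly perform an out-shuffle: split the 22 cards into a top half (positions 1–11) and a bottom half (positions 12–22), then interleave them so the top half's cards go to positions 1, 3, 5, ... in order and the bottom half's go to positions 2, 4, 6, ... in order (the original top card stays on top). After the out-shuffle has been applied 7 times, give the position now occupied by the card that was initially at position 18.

Track the card's position through each out-shuffle:
18 → 14 → 6 → 11 → 21 → 20 → 18 → 14

14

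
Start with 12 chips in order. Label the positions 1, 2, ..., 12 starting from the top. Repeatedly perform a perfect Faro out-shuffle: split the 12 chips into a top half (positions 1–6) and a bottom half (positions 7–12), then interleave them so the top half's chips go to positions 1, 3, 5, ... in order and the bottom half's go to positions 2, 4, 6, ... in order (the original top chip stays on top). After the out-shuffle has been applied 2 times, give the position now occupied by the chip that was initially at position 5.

Track the chip's position through each out-shuffle:
5 → 9 → 6

6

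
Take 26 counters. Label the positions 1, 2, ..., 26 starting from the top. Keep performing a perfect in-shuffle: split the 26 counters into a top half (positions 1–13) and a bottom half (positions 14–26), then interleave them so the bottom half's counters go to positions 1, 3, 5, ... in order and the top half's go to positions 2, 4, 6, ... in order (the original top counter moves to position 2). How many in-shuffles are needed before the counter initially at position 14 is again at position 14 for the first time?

Follow position 14 under repeated in-shuffles:
14 → 1 → 2 → 4 → 8 → 16 → 5 → 10 → 20 → 13 → 26 → 25 → 23 → 19 → 11 → 22 → 17 → 7 → 14
It first returns after 18 in-shuffles.

18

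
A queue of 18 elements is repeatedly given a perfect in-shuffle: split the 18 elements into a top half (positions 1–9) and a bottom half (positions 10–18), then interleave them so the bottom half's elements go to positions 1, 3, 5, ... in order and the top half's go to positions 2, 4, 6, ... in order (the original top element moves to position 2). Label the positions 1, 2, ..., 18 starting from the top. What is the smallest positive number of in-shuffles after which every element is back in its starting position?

18

The in-shuffle permutes the 18 positions with cycle lengths [18].
Every element is home exactly when every cycle has completed a whole number of laps, i.e. after lcm(18) = 18 in-shuffles.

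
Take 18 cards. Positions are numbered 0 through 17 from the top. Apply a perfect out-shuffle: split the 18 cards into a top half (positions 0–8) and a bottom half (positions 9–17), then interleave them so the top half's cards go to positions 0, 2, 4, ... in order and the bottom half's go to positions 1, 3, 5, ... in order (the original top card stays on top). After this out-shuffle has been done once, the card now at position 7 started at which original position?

Work backwards from position 7, undoing one out-shuffle at a time:
7 ← 12
So the card now at position 7 started at position 12.

12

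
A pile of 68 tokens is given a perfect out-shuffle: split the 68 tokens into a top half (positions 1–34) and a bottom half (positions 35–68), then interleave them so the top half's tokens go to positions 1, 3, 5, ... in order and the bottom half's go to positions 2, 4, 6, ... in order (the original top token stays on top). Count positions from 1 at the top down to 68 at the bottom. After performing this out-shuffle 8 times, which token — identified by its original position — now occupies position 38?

Work backwards from position 38, undoing one out-shuffle at a time:
38 ← 53 ← 27 ← 14 ← 41 ← 21 ← 11 ← 6 ← 37
So the token now at position 38 started at position 37.

37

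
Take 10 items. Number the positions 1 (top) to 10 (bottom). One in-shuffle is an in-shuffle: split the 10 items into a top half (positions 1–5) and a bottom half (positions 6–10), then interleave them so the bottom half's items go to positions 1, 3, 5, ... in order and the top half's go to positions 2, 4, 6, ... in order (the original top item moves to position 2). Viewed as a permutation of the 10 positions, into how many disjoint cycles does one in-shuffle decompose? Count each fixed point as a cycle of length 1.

Trace each unvisited position around until it returns:
(1 2 4 8 5 10 9 7 3 6)
1 cycle in total.

1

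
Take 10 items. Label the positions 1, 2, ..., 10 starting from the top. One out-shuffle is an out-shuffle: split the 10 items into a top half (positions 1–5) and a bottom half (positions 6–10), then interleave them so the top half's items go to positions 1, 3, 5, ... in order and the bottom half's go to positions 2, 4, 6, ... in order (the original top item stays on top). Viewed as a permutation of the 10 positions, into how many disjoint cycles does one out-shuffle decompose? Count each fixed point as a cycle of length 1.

4

Trace each unvisited position around until it returns:
(1) (2 3 5 9 8 6) (4 7) (10)
4 cycles in total.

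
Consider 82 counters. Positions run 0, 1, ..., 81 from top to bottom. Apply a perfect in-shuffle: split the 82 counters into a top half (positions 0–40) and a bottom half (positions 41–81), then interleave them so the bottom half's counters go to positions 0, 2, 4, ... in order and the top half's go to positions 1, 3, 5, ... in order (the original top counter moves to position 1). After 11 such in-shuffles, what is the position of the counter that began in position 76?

Track the counter's position through each in-shuffle:
76 → 70 → 58 → 34 → 69 → 56 → 30 → 61 → 40 → 81 → 80 → 78

78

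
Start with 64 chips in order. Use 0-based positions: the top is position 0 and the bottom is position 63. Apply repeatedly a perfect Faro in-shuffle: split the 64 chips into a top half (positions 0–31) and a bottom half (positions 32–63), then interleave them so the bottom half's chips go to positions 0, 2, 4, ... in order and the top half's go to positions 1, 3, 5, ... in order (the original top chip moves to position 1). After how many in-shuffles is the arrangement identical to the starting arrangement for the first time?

12

The in-shuffle permutes the 64 positions with cycle lengths [4, 12, 12, 12, 12, 12].
Every chip is home exactly when every cycle has completed a whole number of laps, i.e. after lcm(4, 12) = 12 in-shuffles.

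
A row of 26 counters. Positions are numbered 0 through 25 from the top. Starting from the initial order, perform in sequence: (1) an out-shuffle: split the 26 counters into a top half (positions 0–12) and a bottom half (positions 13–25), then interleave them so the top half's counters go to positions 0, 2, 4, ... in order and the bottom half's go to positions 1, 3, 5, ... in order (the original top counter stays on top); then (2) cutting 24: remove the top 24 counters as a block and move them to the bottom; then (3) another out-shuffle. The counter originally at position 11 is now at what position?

23

Track the counter from position 11 forward through each operation:
  after op 1 (out-shuffle): 11 → 22
  after op 2 (cut 24): 22 → 24
  after op 3 (out-shuffle): 24 → 23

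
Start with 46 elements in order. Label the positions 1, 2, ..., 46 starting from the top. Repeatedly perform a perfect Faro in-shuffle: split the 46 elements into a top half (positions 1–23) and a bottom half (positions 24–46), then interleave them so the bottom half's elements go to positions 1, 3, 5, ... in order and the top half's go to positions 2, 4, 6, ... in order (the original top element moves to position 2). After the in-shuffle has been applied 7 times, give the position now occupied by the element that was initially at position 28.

12

Track the element's position through each in-shuffle:
28 → 9 → 18 → 36 → 25 → 3 → 6 → 12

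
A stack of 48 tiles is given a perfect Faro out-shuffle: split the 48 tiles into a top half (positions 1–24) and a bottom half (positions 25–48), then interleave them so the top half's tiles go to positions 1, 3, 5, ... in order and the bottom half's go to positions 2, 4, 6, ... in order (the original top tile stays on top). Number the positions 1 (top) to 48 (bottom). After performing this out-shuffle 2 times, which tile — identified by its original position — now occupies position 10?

15

Work backwards from position 10, undoing one out-shuffle at a time:
10 ← 29 ← 15
So the tile now at position 10 started at position 15.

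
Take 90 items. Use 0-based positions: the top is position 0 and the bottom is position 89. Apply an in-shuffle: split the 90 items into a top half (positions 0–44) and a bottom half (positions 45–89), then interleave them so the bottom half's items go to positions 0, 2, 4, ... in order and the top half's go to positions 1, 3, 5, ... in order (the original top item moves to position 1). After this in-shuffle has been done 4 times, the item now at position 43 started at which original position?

Work backwards from position 43, undoing one in-shuffle at a time:
43 ← 21 ← 10 ← 50 ← 70
So the item now at position 43 started at position 70.

70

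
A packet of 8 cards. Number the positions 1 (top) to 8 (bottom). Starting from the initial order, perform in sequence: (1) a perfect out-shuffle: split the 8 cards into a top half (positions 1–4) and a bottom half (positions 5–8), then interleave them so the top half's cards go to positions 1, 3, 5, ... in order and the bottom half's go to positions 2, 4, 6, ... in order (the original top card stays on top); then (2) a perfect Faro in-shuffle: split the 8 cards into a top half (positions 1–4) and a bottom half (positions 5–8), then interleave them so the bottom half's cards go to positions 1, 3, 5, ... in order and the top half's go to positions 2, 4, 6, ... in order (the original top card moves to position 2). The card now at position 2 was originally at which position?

Undo the operations in reverse order, starting from position 2:
  undo op 2 (in-shuffle, from top half): 2 ← 1
  undo op 1 (out-shuffle, from top half): 1 ← 1
So the card at position 2 came from original position 1.

1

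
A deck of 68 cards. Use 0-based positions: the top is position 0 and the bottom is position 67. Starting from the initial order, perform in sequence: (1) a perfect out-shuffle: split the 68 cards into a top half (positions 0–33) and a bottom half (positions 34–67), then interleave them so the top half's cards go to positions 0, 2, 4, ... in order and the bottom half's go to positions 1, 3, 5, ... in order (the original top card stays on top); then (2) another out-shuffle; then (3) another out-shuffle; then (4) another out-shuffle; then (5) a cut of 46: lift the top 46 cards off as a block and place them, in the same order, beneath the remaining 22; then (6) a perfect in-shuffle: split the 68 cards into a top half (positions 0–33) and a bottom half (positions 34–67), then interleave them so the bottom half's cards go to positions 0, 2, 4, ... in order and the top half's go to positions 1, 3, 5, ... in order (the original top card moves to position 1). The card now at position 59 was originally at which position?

13

Undo the operations in reverse order, starting from position 59:
  undo op 6 (in-shuffle, from top half): 59 ← 29
  undo op 5 (cut 46): 29 ← 7
  undo op 4 (out-shuffle, from bottom half): 7 ← 37
  undo op 3 (out-shuffle, from bottom half): 37 ← 52
  undo op 2 (out-shuffle, from top half): 52 ← 26
  undo op 1 (out-shuffle, from top half): 26 ← 13
So the card at position 59 came from original position 13.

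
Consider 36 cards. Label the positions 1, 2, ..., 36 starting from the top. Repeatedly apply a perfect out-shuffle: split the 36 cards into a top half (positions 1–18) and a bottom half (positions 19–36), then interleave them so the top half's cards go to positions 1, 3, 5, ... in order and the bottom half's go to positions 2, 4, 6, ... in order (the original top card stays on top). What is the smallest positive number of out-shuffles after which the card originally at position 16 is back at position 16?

Follow position 16 under repeated out-shuffles:
16 → 31 → 26 → 16
It first returns after 3 out-shuffles.

3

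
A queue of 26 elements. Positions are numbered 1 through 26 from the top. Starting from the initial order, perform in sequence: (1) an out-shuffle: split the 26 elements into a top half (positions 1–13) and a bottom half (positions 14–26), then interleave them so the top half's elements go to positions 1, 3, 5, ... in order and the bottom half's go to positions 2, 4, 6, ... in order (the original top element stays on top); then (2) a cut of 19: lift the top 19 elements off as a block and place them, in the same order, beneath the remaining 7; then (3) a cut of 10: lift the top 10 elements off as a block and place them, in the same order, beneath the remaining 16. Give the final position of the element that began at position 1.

24

Track the element from position 1 forward through each operation:
  after op 1 (out-shuffle): 1 → 1
  after op 2 (cut 19): 1 → 8
  after op 3 (cut 10): 8 → 24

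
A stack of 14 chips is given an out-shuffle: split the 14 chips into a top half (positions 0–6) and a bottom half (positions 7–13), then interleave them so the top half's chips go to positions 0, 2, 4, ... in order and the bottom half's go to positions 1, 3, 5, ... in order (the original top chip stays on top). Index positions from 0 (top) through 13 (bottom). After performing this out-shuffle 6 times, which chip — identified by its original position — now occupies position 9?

Work backwards from position 9, undoing one out-shuffle at a time:
9 ← 11 ← 12 ← 6 ← 3 ← 8 ← 4
So the chip now at position 9 started at position 4.

4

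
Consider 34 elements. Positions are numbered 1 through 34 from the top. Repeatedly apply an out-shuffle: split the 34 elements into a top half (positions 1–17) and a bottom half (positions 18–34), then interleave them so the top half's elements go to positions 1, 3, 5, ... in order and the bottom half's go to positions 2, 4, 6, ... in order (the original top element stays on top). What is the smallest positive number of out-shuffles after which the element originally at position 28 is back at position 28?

10

Follow position 28 under repeated out-shuffles:
28 → 22 → 10 → 19 → 4 → 7 → 13 → 25 → 16 → 31 → 28
It first returns after 10 out-shuffles.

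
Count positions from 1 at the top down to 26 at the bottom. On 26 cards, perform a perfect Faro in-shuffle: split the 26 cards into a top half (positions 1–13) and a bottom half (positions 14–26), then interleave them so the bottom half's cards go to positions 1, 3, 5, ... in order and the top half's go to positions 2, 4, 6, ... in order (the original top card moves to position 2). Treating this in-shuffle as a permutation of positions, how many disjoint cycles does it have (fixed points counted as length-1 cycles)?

Trace each unvisited position around until it returns:
(1 2 4 8 16 5 ... len 18) (3 6 12 24 21 15) (9 18)
3 cycles in total.

3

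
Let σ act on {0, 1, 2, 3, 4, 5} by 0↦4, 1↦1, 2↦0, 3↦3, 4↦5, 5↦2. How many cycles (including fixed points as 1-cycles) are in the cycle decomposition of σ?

Cycle decomposition: (0 4 5 2) (1) (3).
3 cycles.

3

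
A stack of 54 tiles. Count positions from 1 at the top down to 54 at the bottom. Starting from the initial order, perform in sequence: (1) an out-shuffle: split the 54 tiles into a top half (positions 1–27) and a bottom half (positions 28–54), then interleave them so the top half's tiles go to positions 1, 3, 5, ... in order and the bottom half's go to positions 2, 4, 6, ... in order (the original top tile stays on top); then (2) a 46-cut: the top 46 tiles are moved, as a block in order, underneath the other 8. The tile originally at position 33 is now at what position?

Track the tile from position 33 forward through each operation:
  after op 1 (out-shuffle): 33 → 12
  after op 2 (cut 46): 12 → 20

20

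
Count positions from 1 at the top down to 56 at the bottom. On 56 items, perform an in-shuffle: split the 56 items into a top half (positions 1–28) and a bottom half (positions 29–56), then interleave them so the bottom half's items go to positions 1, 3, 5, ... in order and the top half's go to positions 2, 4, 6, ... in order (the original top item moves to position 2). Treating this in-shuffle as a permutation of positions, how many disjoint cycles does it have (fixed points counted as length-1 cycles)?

Trace each unvisited position around until it returns:
(1 2 4 8 16 32 ... len 18) (3 6 12 24 48 39 ... len 18) (5 10 20 40 23 46 ... len 18) (19 38)
4 cycles in total.

4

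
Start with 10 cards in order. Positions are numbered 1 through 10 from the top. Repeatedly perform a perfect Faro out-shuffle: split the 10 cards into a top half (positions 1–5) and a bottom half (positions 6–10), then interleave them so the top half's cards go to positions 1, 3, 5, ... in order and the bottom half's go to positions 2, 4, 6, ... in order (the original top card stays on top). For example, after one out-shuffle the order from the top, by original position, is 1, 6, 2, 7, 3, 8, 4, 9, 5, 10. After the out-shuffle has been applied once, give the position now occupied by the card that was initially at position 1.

1

Position 1 is a fixed point of every out-shuffle, so the card never moves.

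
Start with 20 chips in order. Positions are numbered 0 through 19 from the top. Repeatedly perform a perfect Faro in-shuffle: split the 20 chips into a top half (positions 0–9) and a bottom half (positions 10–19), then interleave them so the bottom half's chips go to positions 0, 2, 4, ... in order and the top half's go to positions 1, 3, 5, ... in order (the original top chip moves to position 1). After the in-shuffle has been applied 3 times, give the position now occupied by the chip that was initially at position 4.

18

Track the chip's position through each in-shuffle:
4 → 9 → 19 → 18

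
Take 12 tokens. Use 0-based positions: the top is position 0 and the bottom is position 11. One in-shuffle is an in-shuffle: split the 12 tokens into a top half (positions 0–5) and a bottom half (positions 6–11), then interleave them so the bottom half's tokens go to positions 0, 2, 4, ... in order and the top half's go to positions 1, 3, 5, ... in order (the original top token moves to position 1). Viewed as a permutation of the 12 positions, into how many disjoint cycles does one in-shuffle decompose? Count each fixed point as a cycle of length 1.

Trace each unvisited position around until it returns:
(0 1 3 7 2 5 ... len 12)
1 cycle in total.

1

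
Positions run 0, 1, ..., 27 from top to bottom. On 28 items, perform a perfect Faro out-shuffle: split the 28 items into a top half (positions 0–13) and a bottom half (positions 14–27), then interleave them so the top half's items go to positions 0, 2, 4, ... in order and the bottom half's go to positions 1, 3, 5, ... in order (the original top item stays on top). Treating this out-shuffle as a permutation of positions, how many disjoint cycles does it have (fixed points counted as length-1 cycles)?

Trace each unvisited position around until it returns:
(0) (1 2 4 8 16 5 ... len 18) (3 6 12 24 21 15) (9 18) (27)
5 cycles in total.

5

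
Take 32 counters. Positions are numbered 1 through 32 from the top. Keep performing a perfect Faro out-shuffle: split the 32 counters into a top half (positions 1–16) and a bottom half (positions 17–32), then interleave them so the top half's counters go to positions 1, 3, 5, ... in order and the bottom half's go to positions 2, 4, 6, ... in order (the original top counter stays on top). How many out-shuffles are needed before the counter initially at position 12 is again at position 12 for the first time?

5

Follow position 12 under repeated out-shuffles:
12 → 23 → 14 → 27 → 22 → 12
It first returns after 5 out-shuffles.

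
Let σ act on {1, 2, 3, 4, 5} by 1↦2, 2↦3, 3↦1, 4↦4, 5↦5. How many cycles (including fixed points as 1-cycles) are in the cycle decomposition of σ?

Cycle decomposition: (1 2 3) (4) (5).
3 cycles.

3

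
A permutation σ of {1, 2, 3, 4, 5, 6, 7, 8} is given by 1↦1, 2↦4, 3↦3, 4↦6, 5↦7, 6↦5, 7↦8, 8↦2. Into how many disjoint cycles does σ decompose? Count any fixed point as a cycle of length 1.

Cycle decomposition: (1) (2 4 6 5 7 8) (3).
3 cycles.

3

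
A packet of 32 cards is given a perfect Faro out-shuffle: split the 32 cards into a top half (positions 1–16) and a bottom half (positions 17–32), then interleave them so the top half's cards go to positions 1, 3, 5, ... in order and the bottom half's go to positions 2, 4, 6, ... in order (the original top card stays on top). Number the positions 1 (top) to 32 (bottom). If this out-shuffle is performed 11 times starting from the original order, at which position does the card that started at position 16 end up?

Track the card's position through each out-shuffle:
16 → 31 → 30 → 28 → 24 → 16 → 31 → 30 → 28 → 24 → 16 → 31

31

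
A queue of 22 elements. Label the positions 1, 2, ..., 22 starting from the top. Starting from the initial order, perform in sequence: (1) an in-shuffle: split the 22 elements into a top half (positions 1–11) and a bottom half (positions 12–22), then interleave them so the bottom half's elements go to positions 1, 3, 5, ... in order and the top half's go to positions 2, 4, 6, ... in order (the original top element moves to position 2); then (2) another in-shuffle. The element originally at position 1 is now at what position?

Track the element from position 1 forward through each operation:
  after op 1 (in-shuffle): 1 → 2
  after op 2 (in-shuffle): 2 → 4

4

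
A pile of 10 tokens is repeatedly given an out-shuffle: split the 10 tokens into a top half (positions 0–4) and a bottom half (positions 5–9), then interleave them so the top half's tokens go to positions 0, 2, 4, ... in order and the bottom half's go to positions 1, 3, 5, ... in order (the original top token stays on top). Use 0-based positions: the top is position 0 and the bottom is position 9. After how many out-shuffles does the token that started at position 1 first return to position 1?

6

Follow position 1 under repeated out-shuffles:
1 → 2 → 4 → 8 → 7 → 5 → 1
It first returns after 6 out-shuffles.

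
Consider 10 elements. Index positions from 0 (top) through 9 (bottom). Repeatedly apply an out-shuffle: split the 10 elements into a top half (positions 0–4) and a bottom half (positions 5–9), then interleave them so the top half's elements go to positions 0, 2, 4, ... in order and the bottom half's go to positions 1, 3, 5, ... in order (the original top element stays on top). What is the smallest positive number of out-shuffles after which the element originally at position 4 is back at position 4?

6

Follow position 4 under repeated out-shuffles:
4 → 8 → 7 → 5 → 1 → 2 → 4
It first returns after 6 out-shuffles.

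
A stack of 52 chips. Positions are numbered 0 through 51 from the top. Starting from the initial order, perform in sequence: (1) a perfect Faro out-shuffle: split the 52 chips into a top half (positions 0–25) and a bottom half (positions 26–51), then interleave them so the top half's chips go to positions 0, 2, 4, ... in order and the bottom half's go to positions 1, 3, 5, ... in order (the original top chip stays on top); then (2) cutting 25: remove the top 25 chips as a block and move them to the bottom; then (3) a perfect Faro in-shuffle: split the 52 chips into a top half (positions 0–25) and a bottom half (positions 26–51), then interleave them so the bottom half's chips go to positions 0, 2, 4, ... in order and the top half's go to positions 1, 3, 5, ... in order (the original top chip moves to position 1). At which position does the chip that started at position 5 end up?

22

Track the chip from position 5 forward through each operation:
  after op 1 (out-shuffle): 5 → 10
  after op 2 (cut 25): 10 → 37
  after op 3 (in-shuffle): 37 → 22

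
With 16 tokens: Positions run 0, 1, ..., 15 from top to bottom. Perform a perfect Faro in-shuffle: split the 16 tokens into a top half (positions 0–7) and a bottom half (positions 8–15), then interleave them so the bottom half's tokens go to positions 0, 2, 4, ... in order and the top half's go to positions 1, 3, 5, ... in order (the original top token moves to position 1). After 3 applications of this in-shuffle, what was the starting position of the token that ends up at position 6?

Work backwards from position 6, undoing one in-shuffle at a time:
6 ← 11 ← 5 ← 2
So the token now at position 6 started at position 2.

2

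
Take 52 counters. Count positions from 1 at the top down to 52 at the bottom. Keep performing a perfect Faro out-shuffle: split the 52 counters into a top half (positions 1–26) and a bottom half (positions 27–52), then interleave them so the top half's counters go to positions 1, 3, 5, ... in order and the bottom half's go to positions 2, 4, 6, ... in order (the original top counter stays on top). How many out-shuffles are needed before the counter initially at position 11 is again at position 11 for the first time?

8

Follow position 11 under repeated out-shuffles:
11 → 21 → 41 → 30 → 8 → 15 → 29 → 6 → 11
It first returns after 8 out-shuffles.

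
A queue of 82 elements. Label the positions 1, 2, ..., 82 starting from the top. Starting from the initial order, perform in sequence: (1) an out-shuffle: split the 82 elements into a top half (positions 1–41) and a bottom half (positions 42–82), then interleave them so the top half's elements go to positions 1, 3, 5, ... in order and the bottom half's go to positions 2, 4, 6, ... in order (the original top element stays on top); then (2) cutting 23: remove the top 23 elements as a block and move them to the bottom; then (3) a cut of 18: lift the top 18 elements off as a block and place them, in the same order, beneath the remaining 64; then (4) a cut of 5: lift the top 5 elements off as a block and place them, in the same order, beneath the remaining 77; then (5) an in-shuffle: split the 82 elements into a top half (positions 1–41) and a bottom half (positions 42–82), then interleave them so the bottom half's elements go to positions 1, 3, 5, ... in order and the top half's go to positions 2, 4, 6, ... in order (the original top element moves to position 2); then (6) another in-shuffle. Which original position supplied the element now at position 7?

55

Undo the operations in reverse order, starting from position 7:
  undo op 6 (in-shuffle, from bottom half): 7 ← 45
  undo op 5 (in-shuffle, from bottom half): 45 ← 64
  undo op 4 (cut 5): 64 ← 69
  undo op 3 (cut 18): 69 ← 5
  undo op 2 (cut 23): 5 ← 28
  undo op 1 (out-shuffle, from bottom half): 28 ← 55
So the element at position 7 came from original position 55.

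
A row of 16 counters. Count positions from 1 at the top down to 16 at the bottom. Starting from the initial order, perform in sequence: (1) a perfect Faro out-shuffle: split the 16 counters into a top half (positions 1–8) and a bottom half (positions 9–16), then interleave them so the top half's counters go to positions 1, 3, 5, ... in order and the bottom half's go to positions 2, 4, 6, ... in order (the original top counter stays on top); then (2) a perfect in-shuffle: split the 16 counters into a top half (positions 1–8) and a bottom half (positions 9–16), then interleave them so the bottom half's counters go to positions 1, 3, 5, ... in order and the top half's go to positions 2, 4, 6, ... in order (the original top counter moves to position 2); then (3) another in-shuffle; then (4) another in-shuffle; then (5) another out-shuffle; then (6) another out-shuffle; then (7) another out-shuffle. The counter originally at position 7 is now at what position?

9

Track the counter from position 7 forward through each operation:
  after op 1 (out-shuffle): 7 → 13
  after op 2 (in-shuffle): 13 → 9
  after op 3 (in-shuffle): 9 → 1
  after op 4 (in-shuffle): 1 → 2
  after op 5 (out-shuffle): 2 → 3
  after op 6 (out-shuffle): 3 → 5
  after op 7 (out-shuffle): 5 → 9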